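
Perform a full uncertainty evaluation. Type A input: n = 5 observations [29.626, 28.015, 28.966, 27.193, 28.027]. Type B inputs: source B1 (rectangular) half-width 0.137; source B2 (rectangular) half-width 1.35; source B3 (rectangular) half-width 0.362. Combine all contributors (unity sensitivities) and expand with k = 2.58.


mean = (29.626 + 28.015 + 28.966 + 27.193 + 28.027) / 5 = 28.3654
s = sqrt(sum((x - mean)^2)/(n-1)) = 0.94361661
u_A = s / sqrt(n) = 0.94361661 / sqrt(5) = 0.42199818
u_B1 = 0.137 / sqrt(3) = 0.079096987
u_B2 = 1.35 / sqrt(3) = 0.77942286
u_B3 = 0.362 / sqrt(3) = 0.2090008
uc = sqrt(0.42199818^2 + 0.079096987^2 + 0.77942286^2 + 0.2090008^2) = 0.9140679
U = k * uc = 2.58 * 0.9140679
U = 2.3583

2.3583


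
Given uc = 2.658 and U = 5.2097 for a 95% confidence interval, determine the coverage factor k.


k = U / uc
k = 5.2097 / 2.658
k = 1.96

1.96


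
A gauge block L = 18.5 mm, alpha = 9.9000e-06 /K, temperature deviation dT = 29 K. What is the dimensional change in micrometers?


dL = L * alpha * dT
= 18.5 * 9.9000e-06 * 29
= 0.0053114 mm
dL_um = 0.0053114 * 1000 = 5.3114 um

5.3114


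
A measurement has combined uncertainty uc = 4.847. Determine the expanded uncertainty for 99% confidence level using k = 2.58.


U = k * uc
U = 2.58 * 4.847
U = 12.5053

12.5053


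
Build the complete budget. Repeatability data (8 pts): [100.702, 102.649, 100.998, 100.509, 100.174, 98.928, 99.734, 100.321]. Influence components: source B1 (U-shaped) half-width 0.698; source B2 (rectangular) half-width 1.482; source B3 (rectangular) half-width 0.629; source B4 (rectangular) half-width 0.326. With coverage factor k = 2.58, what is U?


mean = (100.702 + 102.649 + 100.998 + 100.509 + 100.174 + 98.928 + 99.734 + 100.321) / 8 = 100.501875
s = sqrt(sum((x - mean)^2)/(n-1)) = 1.0759261
u_A = s / sqrt(n) = 1.0759261 / sqrt(8) = 0.38039732
u_B1 = 0.698 / sqrt(2) = 0.49356053
u_B2 = 1.482 / sqrt(3) = 0.8556331
u_B3 = 0.629 / sqrt(3) = 0.36315332
u_B4 = 0.326 / sqrt(3) = 0.18821619
uc = sqrt(0.38039732^2 + 0.49356053^2 + 0.8556331^2 + 0.36315332^2 + 0.18821619^2) = 1.1347765
U = k * uc = 2.58 * 1.1347765
U = 2.9277

2.9277


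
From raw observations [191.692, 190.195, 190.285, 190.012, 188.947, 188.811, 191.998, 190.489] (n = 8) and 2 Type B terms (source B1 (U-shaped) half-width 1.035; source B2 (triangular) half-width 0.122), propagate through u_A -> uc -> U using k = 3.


mean = (191.692 + 190.195 + 190.285 + 190.012 + 188.947 + 188.811 + 191.998 + 190.489) / 8 = 190.303625
s = sqrt(sum((x - mean)^2)/(n-1)) = 1.1337931
u_A = s / sqrt(n) = 1.1337931 / sqrt(8) = 0.40085639
u_B1 = 1.035 / sqrt(2) = 0.73185552
u_B2 = 0.122 / sqrt(6) = 0.049806291
uc = sqrt(0.40085639^2 + 0.73185552^2 + 0.049806291^2) = 0.83593003
U = k * uc = 3 * 0.83593003
U = 2.5078

2.5078


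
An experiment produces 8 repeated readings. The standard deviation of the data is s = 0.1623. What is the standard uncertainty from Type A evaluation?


u_A = s / sqrt(n)
u_A = 0.1623 / sqrt(8)
u_A = 0.1623 / 2.8284271
u_A = 0.0574

0.0574


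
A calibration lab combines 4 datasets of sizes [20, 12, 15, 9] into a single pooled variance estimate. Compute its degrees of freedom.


nu = sum_i (n_i - 1)
nu = ((20 - 1) + (12 - 1) + (15 - 1) + (9 - 1))
nu = 19 + 11 + 14 + 8
nu = 52

52


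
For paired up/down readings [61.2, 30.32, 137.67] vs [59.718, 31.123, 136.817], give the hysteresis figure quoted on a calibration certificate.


|61.2 - 59.718| = 1.4820
|30.32 - 31.123| = 0.8030
|137.67 - 136.817| = 0.8530
hysteresis = max(diffs) = 1.4820

1.4820


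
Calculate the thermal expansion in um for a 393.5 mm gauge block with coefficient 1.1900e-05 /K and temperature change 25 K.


dL = L * alpha * dT
= 393.5 * 1.1900e-05 * 25
= 0.1170662 mm
dL_um = 0.1170662 * 1000 = 117.0662 um

117.0662


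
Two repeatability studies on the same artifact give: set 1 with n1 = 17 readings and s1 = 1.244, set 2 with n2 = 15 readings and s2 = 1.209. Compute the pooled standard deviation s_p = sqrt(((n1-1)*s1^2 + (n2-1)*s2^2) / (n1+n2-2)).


s_p = sqrt(((n1-1)*s1^2 + (n2-1)*s2^2) / (n1+n2-2))
numerator = (17-1)*1.244^2 + (15-1)*1.209^2 = 24.760576 + 20.463534 = 45.22411
denominator = 17 + 15 - 2 = 30
s_p^2 = 45.22411 / 30 = 1.5074703
s_p = sqrt(1.5074703) = 1.2278

1.2278


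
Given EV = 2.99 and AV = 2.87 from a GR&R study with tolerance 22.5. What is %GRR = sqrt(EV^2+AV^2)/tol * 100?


GRR = sqrt(EV^2 + AV^2) = sqrt(2.99^2 + 2.87^2) = 4.1445144
%GRR = GRR / tol * 100 = 4.1445144 / 22.5 * 100
%GRR = 18.4201

18.4201


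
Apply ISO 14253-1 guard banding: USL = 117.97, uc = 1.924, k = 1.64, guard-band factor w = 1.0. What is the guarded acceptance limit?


U = k * uc = 1.64 * 1.924 = 3.15536
guard band g = w * U = 1.0 * 3.15536 = 3.15536
AL = USL - g = 117.97 - 3.15536
AL = 114.8146

114.8146


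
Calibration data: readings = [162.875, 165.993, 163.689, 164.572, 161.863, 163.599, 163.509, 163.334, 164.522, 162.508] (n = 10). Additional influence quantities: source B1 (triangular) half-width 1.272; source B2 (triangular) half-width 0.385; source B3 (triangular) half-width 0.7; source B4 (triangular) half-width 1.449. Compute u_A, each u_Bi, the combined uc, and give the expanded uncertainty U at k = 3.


mean = (162.875 + 165.993 + 163.689 + 164.572 + 161.863 + 163.599 + 163.509 + 163.334 + 164.522 + 162.508) / 10 = 163.6464
s = sqrt(sum((x - mean)^2)/(n-1)) = 1.1700904
u_A = s / sqrt(n) = 1.1700904 / sqrt(10) = 0.37001507
u_B1 = 1.272 / sqrt(6) = 0.51929183
u_B2 = 0.385 / sqrt(6) = 0.15717559
u_B3 = 0.7 / sqrt(6) = 0.2857738
u_B4 = 1.449 / sqrt(6) = 0.59155177
uc = sqrt(0.37001507^2 + 0.51929183^2 + 0.15717559^2 + 0.2857738^2 + 0.59155177^2) = 0.92891307
U = k * uc = 3 * 0.92891307
U = 2.7867

2.7867


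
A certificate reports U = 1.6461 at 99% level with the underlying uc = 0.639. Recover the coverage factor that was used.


k = U / uc
k = 1.6461 / 0.639
k = 2.576

2.576


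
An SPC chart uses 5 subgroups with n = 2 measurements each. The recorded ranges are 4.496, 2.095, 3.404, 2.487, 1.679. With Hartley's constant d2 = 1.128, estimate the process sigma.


R_bar = (4.496 + 2.095 + 3.404 + 2.487 + 1.679) / 5
R_bar = 14.161 / 5 = 2.8322
sigma_hat = R_bar / d2 = 2.8322 / 1.128 = 2.5108

2.5108


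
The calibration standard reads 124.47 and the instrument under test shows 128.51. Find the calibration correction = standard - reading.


Correction = standard - reading
= 124.47 - 128.51
= -4.0400

-4.0400


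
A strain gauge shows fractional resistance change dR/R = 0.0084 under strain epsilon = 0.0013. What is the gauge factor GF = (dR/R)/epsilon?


GF = (dR/R) / epsilon
= 0.0084 / 0.0013
= 6.4615

6.4615


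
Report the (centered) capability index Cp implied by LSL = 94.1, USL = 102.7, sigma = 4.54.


Cp = (USL - LSL) / (6 * sigma)
= (102.7 - 94.1) / (6 * 4.54)
= 8.6000 / 27.2400
= 0.3157

0.3157


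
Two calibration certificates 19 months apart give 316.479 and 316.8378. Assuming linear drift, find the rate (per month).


rate = (v2 - v1) / months
= (316.8378 - 316.479) / 19
= 0.3588 / 19
= 0.0189

0.0189


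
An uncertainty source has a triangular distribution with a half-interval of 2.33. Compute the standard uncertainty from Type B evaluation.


u_B = half_width / sqrt(6)
u_B = 2.33 / 2.4494897
u_B = 0.9512

0.9512


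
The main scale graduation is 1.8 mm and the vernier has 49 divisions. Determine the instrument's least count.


LC = MSD / n_div
= 1.8 / 49
= 0.0367

0.0367


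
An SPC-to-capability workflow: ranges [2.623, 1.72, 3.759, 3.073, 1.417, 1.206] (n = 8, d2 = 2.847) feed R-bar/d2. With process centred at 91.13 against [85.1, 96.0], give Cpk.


R_bar = (2.623 + 1.72 + 3.759 + 3.073 + 1.417 + 1.206) / 6 = 2.2996667
sigma = R_bar / d2 = 2.2996667 / 2.847 = 0.80775086
Cp = (USL - LSL)/(6*sigma) = (96.0 - 85.1)/(6*0.80775086) = 2.2490
Cpu = (96.0 - 91.13)/(3*0.80775086) = 2.0097
Cpl = (91.13 - 85.1)/(3*0.80775086) = 2.4884
Cpk = min(Cpu, Cpl) = 2.0097

2.0097


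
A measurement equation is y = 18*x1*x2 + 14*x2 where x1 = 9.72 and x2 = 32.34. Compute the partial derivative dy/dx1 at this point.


y = 18*x1*x2 + 14*x2
dy/dx1 = 18*x2
Evaluate at x2 = 32.34: c1 = 18 * 32.34
c1 = 582.1200

582.1200


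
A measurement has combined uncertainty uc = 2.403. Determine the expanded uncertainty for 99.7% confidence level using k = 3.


U = k * uc
U = 3 * 2.403
U = 7.2090

7.2090


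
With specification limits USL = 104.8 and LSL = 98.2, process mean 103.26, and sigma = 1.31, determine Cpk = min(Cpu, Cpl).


Cpu = (USL - mean) / (3*sigma) = (104.8 - 103.26) / (3*1.31) = 0.3919
Cpl = (mean - LSL) / (3*sigma) = (103.26 - 98.2) / (3*1.31) = 1.2875
Cpk = min(Cpu, Cpl) = 0.3919

0.3919


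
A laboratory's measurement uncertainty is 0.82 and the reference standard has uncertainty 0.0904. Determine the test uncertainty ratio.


TUR = u_lab / u_ref
= 0.82 / 0.0904
= 9.0708

9.0708


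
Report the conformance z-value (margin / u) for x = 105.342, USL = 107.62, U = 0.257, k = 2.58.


u = U / k = 0.257 / 2.58 = 0.099612403
margin = |USL - x| = |107.62 - 105.342| = 2.278
z = margin / u = 2.278 / 0.099612403
z = 22.8686

22.8686


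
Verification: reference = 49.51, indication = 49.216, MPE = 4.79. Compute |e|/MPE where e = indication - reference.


e = indication - reference = 49.216 - 49.51 = -0.2940
|e| = 0.2940
ratio = |e| / MPE = 0.2940 / 4.79
ratio = 0.0614

0.0614


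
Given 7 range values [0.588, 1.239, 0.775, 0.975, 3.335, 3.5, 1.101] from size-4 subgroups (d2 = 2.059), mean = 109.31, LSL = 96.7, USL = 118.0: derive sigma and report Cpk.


R_bar = (0.588 + 1.239 + 0.775 + 0.975 + 3.335 + 3.5 + 1.101) / 7 = 1.6447143
sigma = R_bar / d2 = 1.6447143 / 2.059 = 0.79879276
Cp = (USL - LSL)/(6*sigma) = (118.0 - 96.7)/(6*0.79879276) = 4.4442
Cpu = (118.0 - 109.31)/(3*0.79879276) = 3.6263
Cpl = (109.31 - 96.7)/(3*0.79879276) = 5.2621
Cpk = min(Cpu, Cpl) = 3.6263

3.6263


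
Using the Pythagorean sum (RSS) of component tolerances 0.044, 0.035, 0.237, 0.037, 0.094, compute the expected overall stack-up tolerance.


RSS = sqrt(0.044^2 + 0.035^2 + 0.237^2 + 0.037^2 + 0.094^2)
= sqrt(0.069535)
= 0.2637

0.2637


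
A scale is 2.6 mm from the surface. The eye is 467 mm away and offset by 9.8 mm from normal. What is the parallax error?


error = h * offset / d
= 2.6 * 9.8 / 467
= 0.0546

0.0546


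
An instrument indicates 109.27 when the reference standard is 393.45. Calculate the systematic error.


Systematic error = measured - true
= 109.27 - 393.45
= -284.1800

-284.1800


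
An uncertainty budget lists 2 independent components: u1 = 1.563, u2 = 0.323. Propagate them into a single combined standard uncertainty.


uc = sqrt(1.563^2 + 0.323^2)
uc = sqrt(2.547298)
uc = 1.5960

1.5960


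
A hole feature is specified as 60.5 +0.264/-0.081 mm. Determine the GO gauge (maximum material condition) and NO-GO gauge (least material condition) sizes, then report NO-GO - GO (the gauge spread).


GO = nominal - lower_tol (smallest hole = maximum material condition)
GO = 60.5 - 0.081 = 60.419
NO-GO = nominal + upper_tol (largest hole = least material condition)
NO-GO = 60.5 + 0.264 = 60.764
spread = NO-GO - GO = 60.764 - 60.419 = 0.3450

0.3450


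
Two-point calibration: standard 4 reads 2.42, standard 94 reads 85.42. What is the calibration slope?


slope = (y2 - y1) / (x2 - x1)
= (85.42 - 2.42) / (94 - 4)
= 83.0000 / 90
= 0.9222

0.9222


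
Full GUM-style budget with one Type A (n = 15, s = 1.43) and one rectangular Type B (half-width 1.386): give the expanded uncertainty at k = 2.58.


u_A = s / sqrt(n) = 1.43 / sqrt(15) = 0.36922441
u_B = half_width / sqrt(3) = 1.386 / sqrt(3) = 0.80020747
uc = sqrt(u_A^2 + u_B^2) = sqrt(0.36922441^2 + 0.80020747^2) = 0.8812824
U = k * uc = 2.58 * 0.8812824
U = 2.2737

2.2737


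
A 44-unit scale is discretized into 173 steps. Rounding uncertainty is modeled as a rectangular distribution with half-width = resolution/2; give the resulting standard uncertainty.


resolution = range / divisions
resolution = 44 / 173 = 0.25433526
u_res = resolution / (2*sqrt(3))
u_res = 0.25433526 / 3.4641016
u_res = 0.0734

0.0734


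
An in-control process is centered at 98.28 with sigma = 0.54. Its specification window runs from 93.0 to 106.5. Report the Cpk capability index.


Cpu = (USL - mean) / (3*sigma) = (106.5 - 98.28) / (3*0.54) = 5.0741
Cpl = (mean - LSL) / (3*sigma) = (98.28 - 93.0) / (3*0.54) = 3.2593
Cpk = min(Cpu, Cpl) = 3.2593

3.2593


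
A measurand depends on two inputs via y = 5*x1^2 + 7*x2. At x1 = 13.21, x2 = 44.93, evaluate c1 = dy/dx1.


y = 5*x1^2 + 7*x2
dy/dx1 = 2*5*x1
Evaluate at x1 = 13.21: c1 = 10 * 13.21
c1 = 132.1000

132.1000


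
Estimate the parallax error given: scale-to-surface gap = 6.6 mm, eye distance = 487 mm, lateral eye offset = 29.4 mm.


error = h * offset / d
= 6.6 * 29.4 / 487
= 0.3984

0.3984


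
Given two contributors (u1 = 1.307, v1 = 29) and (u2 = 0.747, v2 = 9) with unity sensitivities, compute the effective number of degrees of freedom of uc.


uc = sqrt(u1^2 + u2^2) = sqrt(1.307^2 + 0.747^2) = 1.5054096
v_eff = uc^4 / (u1^4/v1 + u2^4/v2)
= 1.5054096^4 / (1.307^4/29 + 0.747^4/9)
= 5.1359256 / 0.13522176
v_eff = 37.9815

37.9815


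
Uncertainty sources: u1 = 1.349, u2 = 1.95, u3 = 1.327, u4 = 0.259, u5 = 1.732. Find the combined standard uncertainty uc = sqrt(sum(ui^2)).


uc = sqrt(1.349^2 + 1.95^2 + 1.327^2 + 0.259^2 + 1.732^2)
uc = sqrt(10.450135)
uc = 3.2327

3.2327


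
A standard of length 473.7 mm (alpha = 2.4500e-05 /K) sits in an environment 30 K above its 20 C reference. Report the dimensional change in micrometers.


dL = L * alpha * dT
= 473.7 * 2.4500e-05 * 30
= 0.3481695 mm
dL_um = 0.3481695 * 1000 = 348.1695 um

348.1695


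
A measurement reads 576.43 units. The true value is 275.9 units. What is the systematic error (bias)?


Systematic error = measured - true
= 576.43 - 275.9
= 300.5300

300.5300


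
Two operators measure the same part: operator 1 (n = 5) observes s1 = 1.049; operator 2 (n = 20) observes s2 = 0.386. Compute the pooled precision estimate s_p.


s_p = sqrt(((n1-1)*s1^2 + (n2-1)*s2^2) / (n1+n2-2))
numerator = (5-1)*1.049^2 + (20-1)*0.386^2 = 4.401604 + 2.830924 = 7.232528
denominator = 5 + 20 - 2 = 23
s_p^2 = 7.232528 / 23 = 0.31445774
s_p = sqrt(0.31445774) = 0.5608

0.5608


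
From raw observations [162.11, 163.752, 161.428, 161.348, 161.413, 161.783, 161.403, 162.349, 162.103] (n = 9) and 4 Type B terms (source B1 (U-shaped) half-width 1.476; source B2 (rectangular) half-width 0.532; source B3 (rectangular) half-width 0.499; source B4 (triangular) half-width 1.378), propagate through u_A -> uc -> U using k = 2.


mean = (162.11 + 163.752 + 161.428 + 161.348 + 161.413 + 161.783 + 161.403 + 162.349 + 162.103) / 9 = 161.9654444
s = sqrt(sum((x - mean)^2)/(n-1)) = 0.76678079
u_A = s / sqrt(n) = 0.76678079 / sqrt(9) = 0.2555936
u_B1 = 1.476 / sqrt(2) = 1.0436896
u_B2 = 0.532 / sqrt(3) = 0.30715034
u_B3 = 0.499 / sqrt(3) = 0.28809778
u_B4 = 1.378 / sqrt(6) = 0.56256614
uc = sqrt(0.2555936^2 + 1.0436896^2 + 0.30715034^2 + 0.28809778^2 + 0.56256614^2) = 1.2839153
U = k * uc = 2 * 1.2839153
U = 2.5678

2.5678


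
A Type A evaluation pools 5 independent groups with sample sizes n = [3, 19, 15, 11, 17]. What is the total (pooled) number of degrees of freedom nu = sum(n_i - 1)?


nu = sum_i (n_i - 1)
nu = ((3 - 1) + (19 - 1) + (15 - 1) + (11 - 1) + (17 - 1))
nu = 2 + 18 + 14 + 10 + 16
nu = 60

60


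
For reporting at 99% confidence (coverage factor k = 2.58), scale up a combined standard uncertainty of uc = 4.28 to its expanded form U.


U = k * uc
U = 2.58 * 4.28
U = 11.0424

11.0424


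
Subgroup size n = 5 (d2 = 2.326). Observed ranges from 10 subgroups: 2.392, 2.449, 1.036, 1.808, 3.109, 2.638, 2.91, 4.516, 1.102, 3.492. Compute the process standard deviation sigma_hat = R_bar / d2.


R_bar = (2.392 + 2.449 + 1.036 + 1.808 + 3.109 + 2.638 + 2.91 + 4.516 + 1.102 + 3.492) / 10
R_bar = 25.452 / 10 = 2.5452
sigma_hat = R_bar / d2 = 2.5452 / 2.326 = 1.0942

1.0942


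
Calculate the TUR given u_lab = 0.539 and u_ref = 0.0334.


TUR = u_lab / u_ref
= 0.539 / 0.0334
= 16.1377

16.1377


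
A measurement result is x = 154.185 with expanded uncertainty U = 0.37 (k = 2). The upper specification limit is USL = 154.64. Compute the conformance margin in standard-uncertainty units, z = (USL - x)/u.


u = U / k = 0.37 / 2 = 0.185
margin = |USL - x| = |154.64 - 154.185| = 0.455
z = margin / u = 0.455 / 0.185
z = 2.4595

2.4595


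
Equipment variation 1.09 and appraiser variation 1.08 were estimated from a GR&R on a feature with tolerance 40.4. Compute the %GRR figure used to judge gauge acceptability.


GRR = sqrt(EV^2 + AV^2) = sqrt(1.09^2 + 1.08^2) = 1.534438
%GRR = GRR / tol * 100 = 1.534438 / 40.4 * 100
%GRR = 3.7981

3.7981


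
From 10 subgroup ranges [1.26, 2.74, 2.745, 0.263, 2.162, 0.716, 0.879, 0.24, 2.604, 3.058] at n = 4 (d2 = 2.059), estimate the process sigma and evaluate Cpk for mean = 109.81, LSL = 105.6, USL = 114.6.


R_bar = (1.26 + 2.74 + 2.745 + 0.263 + 2.162 + 0.716 + 0.879 + 0.24 + 2.604 + 3.058) / 10 = 1.6667
sigma = R_bar / d2 = 1.6667 / 2.059 = 0.80947062
Cp = (USL - LSL)/(6*sigma) = (114.6 - 105.6)/(6*0.80947062) = 1.8531
Cpu = (114.6 - 109.81)/(3*0.80947062) = 1.9725
Cpl = (109.81 - 105.6)/(3*0.80947062) = 1.7336
Cpk = min(Cpu, Cpl) = 1.7336

1.7336


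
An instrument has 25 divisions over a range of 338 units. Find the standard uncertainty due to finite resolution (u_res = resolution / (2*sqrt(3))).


resolution = range / divisions
resolution = 338 / 25 = 13.52
u_res = resolution / (2*sqrt(3))
u_res = 13.52 / 3.4641016
u_res = 3.9029

3.9029


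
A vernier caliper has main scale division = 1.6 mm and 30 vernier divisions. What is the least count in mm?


LC = MSD / n_div
= 1.6 / 30
= 0.0533

0.0533


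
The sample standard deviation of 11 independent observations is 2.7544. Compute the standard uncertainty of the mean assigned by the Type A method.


u_A = s / sqrt(n)
u_A = 2.7544 / sqrt(11)
u_A = 2.7544 / 3.3166248
u_A = 0.8305

0.8305


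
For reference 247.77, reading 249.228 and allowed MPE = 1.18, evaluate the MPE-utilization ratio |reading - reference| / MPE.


e = indication - reference = 249.228 - 247.77 = 1.4580
|e| = 1.4580
ratio = |e| / MPE = 1.4580 / 1.18
ratio = 1.2356

1.2356


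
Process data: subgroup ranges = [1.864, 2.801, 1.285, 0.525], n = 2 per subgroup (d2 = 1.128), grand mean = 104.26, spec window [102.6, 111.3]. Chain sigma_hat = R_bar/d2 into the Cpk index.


R_bar = (1.864 + 2.801 + 1.285 + 0.525) / 4 = 1.61875
sigma = R_bar / d2 = 1.61875 / 1.128 = 1.4350621
Cp = (USL - LSL)/(6*sigma) = (111.3 - 102.6)/(6*1.4350621) = 1.0104
Cpu = (111.3 - 104.26)/(3*1.4350621) = 1.6352
Cpl = (104.26 - 102.6)/(3*1.4350621) = 0.3856
Cpk = min(Cpu, Cpl) = 0.3856

0.3856


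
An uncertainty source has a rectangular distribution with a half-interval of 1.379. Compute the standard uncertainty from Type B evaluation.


u_B = half_width / sqrt(3)
u_B = 1.379 / 1.7320508
u_B = 0.7962

0.7962


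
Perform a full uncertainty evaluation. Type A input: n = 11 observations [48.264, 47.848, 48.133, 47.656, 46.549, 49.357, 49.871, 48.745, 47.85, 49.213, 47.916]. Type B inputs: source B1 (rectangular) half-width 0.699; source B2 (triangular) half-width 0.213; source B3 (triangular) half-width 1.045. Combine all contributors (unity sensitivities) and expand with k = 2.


mean = (48.264 + 47.848 + 48.133 + 47.656 + 46.549 + 49.357 + 49.871 + 48.745 + 47.85 + 49.213 + 47.916) / 11 = 48.30927273
s = sqrt(sum((x - mean)^2)/(n-1)) = 0.93167163
u_A = s / sqrt(n) = 0.93167163 / sqrt(11) = 0.28090957
u_B1 = 0.699 / sqrt(3) = 0.40356784
u_B2 = 0.213 / sqrt(6) = 0.086956886
u_B3 = 1.045 / sqrt(6) = 0.42661946
uc = sqrt(0.28090957^2 + 0.40356784^2 + 0.086956886^2 + 0.42661946^2) = 0.65676697
U = k * uc = 2 * 0.65676697
U = 1.3135

1.3135


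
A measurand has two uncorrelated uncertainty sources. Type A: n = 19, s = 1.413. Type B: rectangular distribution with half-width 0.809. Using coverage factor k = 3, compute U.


u_A = s / sqrt(n) = 1.413 / sqrt(19) = 0.32416443
u_B = half_width / sqrt(3) = 0.809 / sqrt(3) = 0.46707637
uc = sqrt(u_A^2 + u_B^2) = sqrt(0.32416443^2 + 0.46707637^2) = 0.56854456
U = k * uc = 3 * 0.56854456
U = 1.7056

1.7056


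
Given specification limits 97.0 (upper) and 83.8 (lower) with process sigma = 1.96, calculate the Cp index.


Cp = (USL - LSL) / (6 * sigma)
= (97.0 - 83.8) / (6 * 1.96)
= 13.2000 / 11.7600
= 1.1224

1.1224


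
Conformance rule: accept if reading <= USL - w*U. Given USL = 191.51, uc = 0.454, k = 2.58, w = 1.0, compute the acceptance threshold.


U = k * uc = 2.58 * 0.454 = 1.17132
guard band g = w * U = 1.0 * 1.17132 = 1.17132
AL = USL - g = 191.51 - 1.17132
AL = 190.3387

190.3387


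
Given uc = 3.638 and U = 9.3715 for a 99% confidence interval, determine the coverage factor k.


k = U / uc
k = 9.3715 / 3.638
k = 2.576

2.576


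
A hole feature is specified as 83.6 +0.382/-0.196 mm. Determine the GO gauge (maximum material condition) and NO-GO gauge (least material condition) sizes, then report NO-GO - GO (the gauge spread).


GO = nominal - lower_tol (smallest hole = maximum material condition)
GO = 83.6 - 0.196 = 83.404
NO-GO = nominal + upper_tol (largest hole = least material condition)
NO-GO = 83.6 + 0.382 = 83.982
spread = NO-GO - GO = 83.982 - 83.404 = 0.5780

0.5780


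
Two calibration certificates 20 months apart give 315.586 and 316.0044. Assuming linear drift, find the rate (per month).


rate = (v2 - v1) / months
= (316.0044 - 315.586) / 20
= 0.4184 / 20
= 0.0209

0.0209


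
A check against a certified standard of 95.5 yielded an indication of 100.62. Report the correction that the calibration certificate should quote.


Correction = standard - reading
= 95.5 - 100.62
= -5.1200

-5.1200


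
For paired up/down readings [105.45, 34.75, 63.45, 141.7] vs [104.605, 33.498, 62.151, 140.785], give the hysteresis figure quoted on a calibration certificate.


|105.45 - 104.605| = 0.8450
|34.75 - 33.498| = 1.2520
|63.45 - 62.151| = 1.2990
|141.7 - 140.785| = 0.9150
hysteresis = max(diffs) = 1.2990

1.2990


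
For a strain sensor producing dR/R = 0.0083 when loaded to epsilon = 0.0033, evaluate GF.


GF = (dR/R) / epsilon
= 0.0083 / 0.0033
= 2.5152

2.5152


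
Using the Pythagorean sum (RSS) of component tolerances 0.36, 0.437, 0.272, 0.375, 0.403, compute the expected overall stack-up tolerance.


RSS = sqrt(0.36^2 + 0.437^2 + 0.272^2 + 0.375^2 + 0.403^2)
= sqrt(0.697587)
= 0.8352

0.8352


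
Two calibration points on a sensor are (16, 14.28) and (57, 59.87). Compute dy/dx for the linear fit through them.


slope = (y2 - y1) / (x2 - x1)
= (59.87 - 14.28) / (57 - 16)
= 45.5900 / 41
= 1.1120

1.1120


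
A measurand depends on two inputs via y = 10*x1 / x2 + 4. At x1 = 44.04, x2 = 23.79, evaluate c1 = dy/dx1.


y = 10*x1 / x2 + 4
dy/dx1 = 10/x2
Evaluate at x2 = 23.79: c1 = 10 / 23.79
c1 = 0.4203

0.4203


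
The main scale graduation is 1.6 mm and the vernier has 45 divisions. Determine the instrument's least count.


LC = MSD / n_div
= 1.6 / 45
= 0.0356

0.0356


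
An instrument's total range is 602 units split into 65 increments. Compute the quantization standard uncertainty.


resolution = range / divisions
resolution = 602 / 65 = 9.2615385
u_res = resolution / (2*sqrt(3))
u_res = 9.2615385 / 3.4641016
u_res = 2.6736

2.6736


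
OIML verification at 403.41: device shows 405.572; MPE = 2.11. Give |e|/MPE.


e = indication - reference = 405.572 - 403.41 = 2.1620
|e| = 2.1620
ratio = |e| / MPE = 2.1620 / 2.11
ratio = 1.0246

1.0246


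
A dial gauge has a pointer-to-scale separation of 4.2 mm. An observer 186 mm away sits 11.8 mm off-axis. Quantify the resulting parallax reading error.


error = h * offset / d
= 4.2 * 11.8 / 186
= 0.2665

0.2665


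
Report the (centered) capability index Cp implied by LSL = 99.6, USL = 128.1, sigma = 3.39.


Cp = (USL - LSL) / (6 * sigma)
= (128.1 - 99.6) / (6 * 3.39)
= 28.5000 / 20.3400
= 1.4012

1.4012


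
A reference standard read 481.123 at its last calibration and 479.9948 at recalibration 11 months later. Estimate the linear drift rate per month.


rate = (v2 - v1) / months
= (479.9948 - 481.123) / 11
= -1.1282 / 11
= -0.1026

-0.1026


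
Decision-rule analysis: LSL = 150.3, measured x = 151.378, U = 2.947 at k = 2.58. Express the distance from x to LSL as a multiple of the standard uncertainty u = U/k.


u = U / k = 2.947 / 2.58 = 1.1422481
margin = |LSL - x| = |150.3 - 151.378| = 1.078
z = margin / u = 1.078 / 1.1422481
z = 0.9438

0.9438


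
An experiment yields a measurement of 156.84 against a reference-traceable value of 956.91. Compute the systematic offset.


Systematic error = measured - true
= 156.84 - 956.91
= -800.0700

-800.0700


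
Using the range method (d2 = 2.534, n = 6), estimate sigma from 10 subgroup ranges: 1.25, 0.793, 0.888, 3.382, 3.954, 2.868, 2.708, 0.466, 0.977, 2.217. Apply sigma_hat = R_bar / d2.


R_bar = (1.25 + 0.793 + 0.888 + 3.382 + 3.954 + 2.868 + 2.708 + 0.466 + 0.977 + 2.217) / 10
R_bar = 19.503 / 10 = 1.9503
sigma_hat = R_bar / d2 = 1.9503 / 2.534 = 0.7697

0.7697


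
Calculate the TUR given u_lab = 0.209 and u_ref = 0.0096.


TUR = u_lab / u_ref
= 0.209 / 0.0096
= 21.7708

21.7708


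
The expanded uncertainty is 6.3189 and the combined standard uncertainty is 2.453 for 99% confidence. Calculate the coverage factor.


k = U / uc
k = 6.3189 / 2.453
k = 2.576

2.576


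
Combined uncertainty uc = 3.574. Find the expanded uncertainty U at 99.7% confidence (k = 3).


U = k * uc
U = 3 * 3.574
U = 10.7220

10.7220


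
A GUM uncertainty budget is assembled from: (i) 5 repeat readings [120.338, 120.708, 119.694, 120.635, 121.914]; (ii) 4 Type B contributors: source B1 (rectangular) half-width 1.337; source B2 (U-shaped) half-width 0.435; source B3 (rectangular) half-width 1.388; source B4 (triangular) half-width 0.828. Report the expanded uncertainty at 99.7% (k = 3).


mean = (120.338 + 120.708 + 119.694 + 120.635 + 121.914) / 5 = 120.6578
s = sqrt(sum((x - mean)^2)/(n-1)) = 0.8081245
u_A = s / sqrt(n) = 0.8081245 / sqrt(5) = 0.36140426
u_B1 = 1.337 / sqrt(3) = 0.77191731
u_B2 = 0.435 / sqrt(2) = 0.30759145
u_B3 = 1.388 / sqrt(3) = 0.80136217
u_B4 = 0.828 / sqrt(6) = 0.33802958
uc = sqrt(0.36140426^2 + 0.77191731^2 + 0.30759145^2 + 0.80136217^2 + 0.33802958^2) = 1.2559965
U = k * uc = 3 * 1.2559965
U = 3.7680

3.7680


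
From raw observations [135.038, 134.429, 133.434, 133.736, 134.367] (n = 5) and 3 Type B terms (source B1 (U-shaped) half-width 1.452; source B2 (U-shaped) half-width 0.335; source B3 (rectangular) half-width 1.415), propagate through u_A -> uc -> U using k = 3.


mean = (135.038 + 134.429 + 133.434 + 133.736 + 134.367) / 5 = 134.2008
s = sqrt(sum((x - mean)^2)/(n-1)) = 0.62940901
u_A = s / sqrt(n) = 0.62940901 / sqrt(5) = 0.28148027
u_B1 = 1.452 / sqrt(2) = 1.026719
u_B2 = 0.335 / sqrt(2) = 0.23688077
u_B3 = 1.415 / sqrt(3) = 0.81695063
uc = sqrt(0.28148027^2 + 1.026719^2 + 0.23688077^2 + 0.81695063^2) = 1.3626826
U = k * uc = 3 * 1.3626826
U = 4.0880

4.0880


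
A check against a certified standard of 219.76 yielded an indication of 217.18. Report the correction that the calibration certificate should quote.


Correction = standard - reading
= 219.76 - 217.18
= 2.5800

2.5800


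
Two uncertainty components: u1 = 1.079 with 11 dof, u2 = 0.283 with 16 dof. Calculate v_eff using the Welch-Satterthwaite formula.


uc = sqrt(u1^2 + u2^2) = sqrt(1.079^2 + 0.283^2) = 1.1154954
v_eff = uc^4 / (u1^4/v1 + u2^4/v2)
= 1.1154954^4 / (1.079^4/11 + 0.283^4/16)
= 1.5483571 / 0.12362426
v_eff = 12.5247

12.5247


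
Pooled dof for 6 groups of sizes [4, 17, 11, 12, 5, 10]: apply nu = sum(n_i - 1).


nu = sum_i (n_i - 1)
nu = ((4 - 1) + (17 - 1) + (11 - 1) + (12 - 1) + (5 - 1) + (10 - 1))
nu = 3 + 16 + 10 + 11 + 4 + 9
nu = 53

53


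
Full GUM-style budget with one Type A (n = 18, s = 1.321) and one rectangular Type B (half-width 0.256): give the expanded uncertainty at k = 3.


u_A = s / sqrt(n) = 1.321 / sqrt(18) = 0.31136269
u_B = half_width / sqrt(3) = 0.256 / sqrt(3) = 0.14780167
uc = sqrt(u_A^2 + u_B^2) = sqrt(0.31136269^2 + 0.14780167^2) = 0.34466224
U = k * uc = 3 * 0.34466224
U = 1.0340

1.0340


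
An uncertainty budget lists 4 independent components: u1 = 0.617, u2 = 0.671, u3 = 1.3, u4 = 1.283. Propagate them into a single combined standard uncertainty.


uc = sqrt(0.617^2 + 0.671^2 + 1.3^2 + 1.283^2)
uc = sqrt(4.167019)
uc = 2.0413

2.0413


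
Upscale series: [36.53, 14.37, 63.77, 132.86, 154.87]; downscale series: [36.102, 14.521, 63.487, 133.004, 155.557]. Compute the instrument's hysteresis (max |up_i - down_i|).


|36.53 - 36.102| = 0.4280
|14.37 - 14.521| = 0.1510
|63.77 - 63.487| = 0.2830
|132.86 - 133.004| = 0.1440
|154.87 - 155.557| = 0.6870
hysteresis = max(diffs) = 0.6870

0.6870


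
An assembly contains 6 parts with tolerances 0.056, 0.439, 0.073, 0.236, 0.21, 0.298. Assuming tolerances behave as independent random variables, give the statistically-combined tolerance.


RSS = sqrt(0.056^2 + 0.439^2 + 0.073^2 + 0.236^2 + 0.21^2 + 0.298^2)
= sqrt(0.389786)
= 0.6243

0.6243


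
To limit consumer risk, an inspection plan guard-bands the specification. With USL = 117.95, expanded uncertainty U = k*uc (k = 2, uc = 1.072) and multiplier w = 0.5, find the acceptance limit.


U = k * uc = 2 * 1.072 = 2.144
guard band g = w * U = 0.5 * 2.144 = 1.072
AL = USL - g = 117.95 - 1.072
AL = 116.8780

116.8780


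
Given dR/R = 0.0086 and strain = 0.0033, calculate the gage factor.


GF = (dR/R) / epsilon
= 0.0086 / 0.0033
= 2.6061

2.6061


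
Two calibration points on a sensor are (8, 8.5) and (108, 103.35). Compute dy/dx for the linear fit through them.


slope = (y2 - y1) / (x2 - x1)
= (103.35 - 8.5) / (108 - 8)
= 94.8500 / 100
= 0.9485

0.9485


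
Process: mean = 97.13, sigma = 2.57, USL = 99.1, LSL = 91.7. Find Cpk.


Cpu = (USL - mean) / (3*sigma) = (99.1 - 97.13) / (3*2.57) = 0.2555
Cpl = (mean - LSL) / (3*sigma) = (97.13 - 91.7) / (3*2.57) = 0.7043
Cpk = min(Cpu, Cpl) = 0.2555

0.2555


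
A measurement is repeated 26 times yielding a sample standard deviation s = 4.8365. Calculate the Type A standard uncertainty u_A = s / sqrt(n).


u_A = s / sqrt(n)
u_A = 4.8365 / sqrt(26)
u_A = 4.8365 / 5.0990195
u_A = 0.9485

0.9485


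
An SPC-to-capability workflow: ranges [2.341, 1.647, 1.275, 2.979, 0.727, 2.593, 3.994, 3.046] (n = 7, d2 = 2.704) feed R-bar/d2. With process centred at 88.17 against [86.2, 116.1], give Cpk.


R_bar = (2.341 + 1.647 + 1.275 + 2.979 + 0.727 + 2.593 + 3.994 + 3.046) / 8 = 2.32525
sigma = R_bar / d2 = 2.32525 / 2.704 = 0.85992973
Cp = (USL - LSL)/(6*sigma) = (116.1 - 86.2)/(6*0.85992973) = 5.7950
Cpu = (116.1 - 88.17)/(3*0.85992973) = 10.8265
Cpl = (88.17 - 86.2)/(3*0.85992973) = 0.7636
Cpk = min(Cpu, Cpl) = 0.7636

0.7636


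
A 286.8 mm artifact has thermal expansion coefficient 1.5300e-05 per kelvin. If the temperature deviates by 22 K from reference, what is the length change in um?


dL = L * alpha * dT
= 286.8 * 1.5300e-05 * 22
= 0.0965369 mm
dL_um = 0.0965369 * 1000 = 96.5369 um

96.5369


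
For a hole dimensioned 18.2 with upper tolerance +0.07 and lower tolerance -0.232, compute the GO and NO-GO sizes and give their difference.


GO = nominal - lower_tol (smallest hole = maximum material condition)
GO = 18.2 - 0.232 = 17.968
NO-GO = nominal + upper_tol (largest hole = least material condition)
NO-GO = 18.2 + 0.07 = 18.27
spread = NO-GO - GO = 18.27 - 17.968 = 0.3020

0.3020


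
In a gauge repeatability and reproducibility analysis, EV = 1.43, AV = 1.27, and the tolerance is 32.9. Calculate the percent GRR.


GRR = sqrt(EV^2 + AV^2) = sqrt(1.43^2 + 1.27^2) = 1.9125376
%GRR = GRR / tol * 100 = 1.9125376 / 32.9 * 100
%GRR = 5.8132

5.8132


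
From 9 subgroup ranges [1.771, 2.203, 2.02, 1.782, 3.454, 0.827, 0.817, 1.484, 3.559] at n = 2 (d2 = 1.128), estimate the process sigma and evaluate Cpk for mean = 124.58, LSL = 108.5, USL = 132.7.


R_bar = (1.771 + 2.203 + 2.02 + 1.782 + 3.454 + 0.827 + 0.817 + 1.484 + 3.559) / 9 = 1.9907778
sigma = R_bar / d2 = 1.9907778 / 1.128 = 1.7648739
Cp = (USL - LSL)/(6*sigma) = (132.7 - 108.5)/(6*1.7648739) = 2.2853
Cpu = (132.7 - 124.58)/(3*1.7648739) = 1.5336
Cpl = (124.58 - 108.5)/(3*1.7648739) = 3.0370
Cpk = min(Cpu, Cpl) = 1.5336

1.5336


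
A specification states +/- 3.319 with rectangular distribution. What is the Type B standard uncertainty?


u_B = half_width / sqrt(3)
u_B = 3.319 / 1.7320508
u_B = 1.9162

1.9162


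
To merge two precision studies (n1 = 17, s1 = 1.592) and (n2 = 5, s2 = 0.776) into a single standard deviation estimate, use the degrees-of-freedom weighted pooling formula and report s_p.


s_p = sqrt(((n1-1)*s1^2 + (n2-1)*s2^2) / (n1+n2-2))
numerator = (17-1)*1.592^2 + (5-1)*0.776^2 = 40.551424 + 2.408704 = 42.960128
denominator = 17 + 5 - 2 = 20
s_p^2 = 42.960128 / 20 = 2.1480064
s_p = sqrt(2.1480064) = 1.4656

1.4656


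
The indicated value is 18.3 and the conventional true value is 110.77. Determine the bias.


Systematic error = measured - true
= 18.3 - 110.77
= -92.4700

-92.4700


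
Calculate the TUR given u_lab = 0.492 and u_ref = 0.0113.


TUR = u_lab / u_ref
= 0.492 / 0.0113
= 43.5398

43.5398


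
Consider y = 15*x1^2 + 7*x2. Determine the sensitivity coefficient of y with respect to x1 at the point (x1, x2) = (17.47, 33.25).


y = 15*x1^2 + 7*x2
dy/dx1 = 2*15*x1
Evaluate at x1 = 17.47: c1 = 30 * 17.47
c1 = 524.1000

524.1000


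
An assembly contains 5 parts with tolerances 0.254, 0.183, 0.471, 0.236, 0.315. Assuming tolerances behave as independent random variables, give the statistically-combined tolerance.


RSS = sqrt(0.254^2 + 0.183^2 + 0.471^2 + 0.236^2 + 0.315^2)
= sqrt(0.474767)
= 0.6890

0.6890


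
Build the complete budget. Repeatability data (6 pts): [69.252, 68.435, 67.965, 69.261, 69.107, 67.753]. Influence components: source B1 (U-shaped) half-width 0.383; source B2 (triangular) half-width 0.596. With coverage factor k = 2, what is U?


mean = (69.252 + 68.435 + 67.965 + 69.261 + 69.107 + 67.753) / 6 = 68.62883333
s = sqrt(sum((x - mean)^2)/(n-1)) = 0.67259867
u_A = s / sqrt(n) = 0.67259867 / sqrt(6) = 0.27458726
u_B1 = 0.383 / sqrt(2) = 0.2708219
u_B2 = 0.596 / sqrt(6) = 0.24331598
uc = sqrt(0.27458726^2 + 0.2708219^2 + 0.24331598^2) = 0.45601023
U = k * uc = 2 * 0.45601023
U = 0.9120

0.9120


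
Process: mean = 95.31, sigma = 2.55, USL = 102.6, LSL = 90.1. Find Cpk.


Cpu = (USL - mean) / (3*sigma) = (102.6 - 95.31) / (3*2.55) = 0.9529
Cpl = (mean - LSL) / (3*sigma) = (95.31 - 90.1) / (3*2.55) = 0.6810
Cpk = min(Cpu, Cpl) = 0.6810

0.6810


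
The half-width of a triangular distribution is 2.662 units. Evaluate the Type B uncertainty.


u_B = half_width / sqrt(6)
u_B = 2.662 / 2.4494897
u_B = 1.0868

1.0868


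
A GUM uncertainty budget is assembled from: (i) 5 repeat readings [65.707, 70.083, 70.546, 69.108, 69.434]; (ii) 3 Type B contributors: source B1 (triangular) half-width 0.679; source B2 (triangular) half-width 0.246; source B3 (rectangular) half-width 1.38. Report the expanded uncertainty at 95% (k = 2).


mean = (65.707 + 70.083 + 70.546 + 69.108 + 69.434) / 5 = 68.9756
s = sqrt(sum((x - mean)^2)/(n-1)) = 1.9107523
u_A = s / sqrt(n) = 1.9107523 / sqrt(5) = 0.85451441
u_B1 = 0.679 / sqrt(6) = 0.27720059
u_B2 = 0.246 / sqrt(6) = 0.10042908
u_B3 = 1.38 / sqrt(3) = 0.79674337
uc = sqrt(0.85451441^2 + 0.27720059^2 + 0.10042908^2 + 0.79674337^2) = 1.2049569
U = k * uc = 2 * 1.2049569
U = 2.4099

2.4099


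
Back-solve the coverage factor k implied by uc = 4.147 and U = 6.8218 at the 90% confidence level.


k = U / uc
k = 6.8218 / 4.147
k = 1.645

1.645


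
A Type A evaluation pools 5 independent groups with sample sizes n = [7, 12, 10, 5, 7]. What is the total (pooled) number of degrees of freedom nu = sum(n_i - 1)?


nu = sum_i (n_i - 1)
nu = ((7 - 1) + (12 - 1) + (10 - 1) + (5 - 1) + (7 - 1))
nu = 6 + 11 + 9 + 4 + 6
nu = 36

36


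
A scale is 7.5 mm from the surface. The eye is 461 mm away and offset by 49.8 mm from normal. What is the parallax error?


error = h * offset / d
= 7.5 * 49.8 / 461
= 0.8102

0.8102


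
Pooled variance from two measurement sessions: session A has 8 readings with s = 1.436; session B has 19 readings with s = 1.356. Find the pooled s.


s_p = sqrt(((n1-1)*s1^2 + (n2-1)*s2^2) / (n1+n2-2))
numerator = (8-1)*1.436^2 + (19-1)*1.356^2 = 14.434672 + 33.097248 = 47.53192
denominator = 8 + 19 - 2 = 25
s_p^2 = 47.53192 / 25 = 1.9012768
s_p = sqrt(1.9012768) = 1.3789

1.3789


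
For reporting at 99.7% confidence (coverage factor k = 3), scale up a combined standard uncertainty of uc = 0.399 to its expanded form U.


U = k * uc
U = 3 * 0.399
U = 1.1970

1.1970


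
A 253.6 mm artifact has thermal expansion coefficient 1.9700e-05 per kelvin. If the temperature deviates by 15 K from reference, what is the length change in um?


dL = L * alpha * dT
= 253.6 * 1.9700e-05 * 15
= 0.0749388 mm
dL_um = 0.0749388 * 1000 = 74.9388 um

74.9388


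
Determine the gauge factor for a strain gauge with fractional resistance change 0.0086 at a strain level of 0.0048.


GF = (dR/R) / epsilon
= 0.0086 / 0.0048
= 1.7917

1.7917


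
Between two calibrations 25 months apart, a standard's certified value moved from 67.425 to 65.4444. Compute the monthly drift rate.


rate = (v2 - v1) / months
= (65.4444 - 67.425) / 25
= -1.9806 / 25
= -0.0792

-0.0792


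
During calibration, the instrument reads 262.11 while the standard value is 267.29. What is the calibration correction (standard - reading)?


Correction = standard - reading
= 267.29 - 262.11
= 5.1800

5.1800


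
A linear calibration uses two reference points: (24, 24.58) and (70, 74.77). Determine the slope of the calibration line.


slope = (y2 - y1) / (x2 - x1)
= (74.77 - 24.58) / (70 - 24)
= 50.1900 / 46
= 1.0911

1.0911


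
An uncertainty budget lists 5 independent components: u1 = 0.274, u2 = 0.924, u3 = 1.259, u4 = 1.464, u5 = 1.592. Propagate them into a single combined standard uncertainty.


uc = sqrt(0.274^2 + 0.924^2 + 1.259^2 + 1.464^2 + 1.592^2)
uc = sqrt(7.191693)
uc = 2.6817

2.6817


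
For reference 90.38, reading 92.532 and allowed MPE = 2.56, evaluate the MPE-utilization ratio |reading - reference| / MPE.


e = indication - reference = 92.532 - 90.38 = 2.1520
|e| = 2.1520
ratio = |e| / MPE = 2.1520 / 2.56
ratio = 0.8406

0.8406


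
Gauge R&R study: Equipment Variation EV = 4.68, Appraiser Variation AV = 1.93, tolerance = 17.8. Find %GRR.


GRR = sqrt(EV^2 + AV^2) = sqrt(4.68^2 + 1.93^2) = 5.0623414
%GRR = GRR / tol * 100 = 5.0623414 / 17.8 * 100
%GRR = 28.4401

28.4401


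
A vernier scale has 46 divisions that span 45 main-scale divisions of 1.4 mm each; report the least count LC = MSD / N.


LC = MSD / n_div
= 1.4 / 46
= 0.0304

0.0304


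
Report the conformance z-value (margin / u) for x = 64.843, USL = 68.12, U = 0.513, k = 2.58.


u = U / k = 0.513 / 2.58 = 0.19883721
margin = |USL - x| = |68.12 - 64.843| = 3.277
z = margin / u = 3.277 / 0.19883721
z = 16.4808

16.4808


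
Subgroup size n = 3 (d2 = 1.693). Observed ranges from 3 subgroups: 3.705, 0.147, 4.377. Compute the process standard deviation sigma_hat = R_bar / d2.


R_bar = (3.705 + 0.147 + 4.377) / 3
R_bar = 8.229 / 3 = 2.743
sigma_hat = R_bar / d2 = 2.743 / 1.693 = 1.6202

1.6202


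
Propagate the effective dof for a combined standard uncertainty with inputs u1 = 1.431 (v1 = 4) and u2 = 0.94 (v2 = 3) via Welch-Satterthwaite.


uc = sqrt(u1^2 + u2^2) = sqrt(1.431^2 + 0.94^2) = 1.7121218
v_eff = uc^4 / (u1^4/v1 + u2^4/v2)
= 1.7121218^4 / (1.431^4/4 + 0.94^4/3)
= 8.5928777 / 1.3085809
v_eff = 6.5666

6.5666
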